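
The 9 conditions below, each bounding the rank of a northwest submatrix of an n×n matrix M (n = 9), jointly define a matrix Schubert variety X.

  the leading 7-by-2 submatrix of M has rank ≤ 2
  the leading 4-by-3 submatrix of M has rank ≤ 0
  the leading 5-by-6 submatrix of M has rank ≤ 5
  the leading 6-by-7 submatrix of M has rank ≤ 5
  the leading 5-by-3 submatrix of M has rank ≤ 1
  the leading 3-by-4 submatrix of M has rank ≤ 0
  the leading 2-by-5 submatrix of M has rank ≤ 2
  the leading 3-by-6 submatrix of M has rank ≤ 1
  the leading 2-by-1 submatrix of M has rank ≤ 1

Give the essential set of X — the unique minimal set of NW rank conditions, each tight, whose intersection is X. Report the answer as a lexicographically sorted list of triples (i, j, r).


The tightest implied rank at each (i,j), from the 9 conditions:

  R[1]: 0 | 0 | 0 | 0 | 1 | 1 | 1 | 1 | 1
  R[2]: 0 | 0 | 0 | 0 | 1 | 1 | 2 | 2 | 2
  R[3]: 0 | 0 | 0 | 0 | 1 | 1 | 2 | 3 | 3
  R[4]: 0 | 0 | 0 | 1 | 2 | 2 | 3 | 4 | 4
  R[5]: 1 | 1 | 1 | 2 | 3 | 3 | 4 | 5 | 5
  R[6]: 1 | 2 | 2 | 3 | 4 | 4 | 5 | 6 | 6
  R[7]: 1 | 2 | 3 | 4 | 5 | 5 | 6 | 7 | 7
  R[8]: 1 | 2 | 3 | 4 | 5 | 6 | 7 | 8 | 8
  R[9]: 1 | 2 | 3 | 4 | 5 | 6 | 7 | 8 | 9

reading off 1-entries of Δ²R: w = (5, 7, 8, 4, 1, 2, 3, 6, 9).

Fulton essential set (3 of the 17 Rothe cells):

[(3, 4, 0), (3, 6, 1), (4, 3, 0)]


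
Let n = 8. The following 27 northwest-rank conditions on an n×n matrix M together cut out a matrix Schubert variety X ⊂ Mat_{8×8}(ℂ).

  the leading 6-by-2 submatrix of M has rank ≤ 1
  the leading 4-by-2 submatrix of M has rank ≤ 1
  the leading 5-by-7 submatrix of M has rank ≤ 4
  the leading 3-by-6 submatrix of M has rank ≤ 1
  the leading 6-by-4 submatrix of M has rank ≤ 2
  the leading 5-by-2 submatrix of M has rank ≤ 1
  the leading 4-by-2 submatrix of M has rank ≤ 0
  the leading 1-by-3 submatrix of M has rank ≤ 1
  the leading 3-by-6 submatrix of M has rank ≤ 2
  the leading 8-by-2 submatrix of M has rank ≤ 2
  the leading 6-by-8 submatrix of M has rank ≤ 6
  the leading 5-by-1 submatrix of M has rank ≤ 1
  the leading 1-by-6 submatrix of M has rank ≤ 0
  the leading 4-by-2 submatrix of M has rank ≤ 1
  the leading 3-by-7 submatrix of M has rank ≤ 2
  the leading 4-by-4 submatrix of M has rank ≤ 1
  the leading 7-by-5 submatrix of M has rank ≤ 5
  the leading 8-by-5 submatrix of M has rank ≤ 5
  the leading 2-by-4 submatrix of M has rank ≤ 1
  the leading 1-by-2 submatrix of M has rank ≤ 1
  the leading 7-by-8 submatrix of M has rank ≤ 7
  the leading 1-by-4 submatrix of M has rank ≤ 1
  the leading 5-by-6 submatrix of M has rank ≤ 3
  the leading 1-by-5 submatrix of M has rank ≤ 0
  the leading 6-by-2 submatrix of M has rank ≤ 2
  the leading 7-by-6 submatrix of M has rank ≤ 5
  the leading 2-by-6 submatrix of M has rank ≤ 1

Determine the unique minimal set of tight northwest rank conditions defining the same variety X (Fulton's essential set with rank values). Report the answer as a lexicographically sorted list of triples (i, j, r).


The tightest implied rank at each (i,j), from the 27 conditions:

  row 1: 0 0 0 0 0 0 1 1
  row 2: 0 0 1 1 1 1 2 2
  row 3: 0 0 1 1 1 1 2 3
  row 4: 0 0 1 1 2 2 3 4
  row 5: 1 1 2 2 3 3 4 5
  row 6: 1 1 2 2 3 4 5 6
  row 7: 1 2 3 3 4 5 6 7
  row 8: 1 2 3 4 5 6 7 8

so w = (7, 3, 8, 5, 1, 6, 2, 4).

D(w) has 18 cells with 6 SE-corners; essential set:

[(1, 6, 0), (3, 6, 1), (4, 2, 0), (4, 4, 1), (6, 2, 1), (6, 4, 2)]


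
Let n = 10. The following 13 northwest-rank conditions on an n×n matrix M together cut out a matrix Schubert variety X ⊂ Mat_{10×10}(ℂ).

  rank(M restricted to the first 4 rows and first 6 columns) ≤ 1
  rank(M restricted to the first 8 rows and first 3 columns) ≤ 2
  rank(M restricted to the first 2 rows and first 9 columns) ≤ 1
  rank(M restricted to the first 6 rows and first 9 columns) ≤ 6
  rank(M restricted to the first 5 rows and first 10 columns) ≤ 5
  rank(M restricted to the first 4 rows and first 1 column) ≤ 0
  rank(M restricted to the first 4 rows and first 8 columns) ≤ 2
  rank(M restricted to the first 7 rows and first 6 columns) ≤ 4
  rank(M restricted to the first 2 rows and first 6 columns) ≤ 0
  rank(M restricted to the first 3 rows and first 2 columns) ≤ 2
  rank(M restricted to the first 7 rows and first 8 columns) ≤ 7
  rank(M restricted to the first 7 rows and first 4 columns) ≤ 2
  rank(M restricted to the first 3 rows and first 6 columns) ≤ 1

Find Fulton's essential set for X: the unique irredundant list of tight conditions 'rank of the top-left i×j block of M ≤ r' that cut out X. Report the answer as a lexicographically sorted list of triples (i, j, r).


Propagating the 13 rank bounds to every northwest block:

  i=1: 0, 0, 0, 0, 0, 0, 1, 1, 1, 1
  i=2: 0, 0, 0, 0, 0, 0, 1, 1, 1, 2
  i=3: 0, 1, 1, 1, 1, 1, 2, 2, 2, 3
  i=4: 0, 1, 1, 1, 1, 1, 2, 2, 3, 4
  i=5: 1, 2, 2, 2, 2, 2, 3, 3, 4, 5
  i=6: 1, 2, 2, 2, 3, 3, 4, 4, 5, 6
  i=7: 1, 2, 2, 2, 3, 4, 5, 5, 6, 7
  i=8: 1, 2, 2, 3, 4, 5, 6, 6, 7, 8
  i=9: 1, 2, 3, 4, 5, 6, 7, 7, 8, 9
  i=10: 1, 2, 3, 4, 5, 6, 7, 8, 9, 10

giving w = (7, 10, 2, 9, 1, 5, 6, 4, 3, 8) via Δ²R.

7 SE-corners of the 26-cell Rothe diagram give Ess(w):

[(2, 6, 0), (2, 9, 1), (4, 1, 0), (4, 6, 1), (4, 8, 2), (7, 4, 2), (8, 3, 2)]


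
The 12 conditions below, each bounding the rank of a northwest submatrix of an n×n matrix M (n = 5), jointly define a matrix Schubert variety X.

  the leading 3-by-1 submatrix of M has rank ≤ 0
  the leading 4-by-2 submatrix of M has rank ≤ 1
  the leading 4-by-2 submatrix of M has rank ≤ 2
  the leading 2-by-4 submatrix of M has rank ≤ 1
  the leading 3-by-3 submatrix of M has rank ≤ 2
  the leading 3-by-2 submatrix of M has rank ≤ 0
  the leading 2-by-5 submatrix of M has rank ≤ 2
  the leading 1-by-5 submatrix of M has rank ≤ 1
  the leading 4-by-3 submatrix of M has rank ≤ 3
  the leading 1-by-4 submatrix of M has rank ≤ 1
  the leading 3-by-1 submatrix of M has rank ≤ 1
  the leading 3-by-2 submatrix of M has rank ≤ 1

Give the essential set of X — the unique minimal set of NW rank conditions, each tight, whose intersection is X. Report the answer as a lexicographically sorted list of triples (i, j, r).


Reconstructing r_w from the 12 given conditions:

  i=1: 0  0  1  1  1
  i=2: 0  0  1  1  2
  i=3: 0  0  1  2  3
  i=4: 1  1  2  3  4
  i=5: 1  2  3  4  5

so w = (3, 5, 4, 1, 2).

Rothe diagram D(w) (7 cells), 2 SE-corners (essential conditions):

[(2, 4, 1), (3, 2, 0)]


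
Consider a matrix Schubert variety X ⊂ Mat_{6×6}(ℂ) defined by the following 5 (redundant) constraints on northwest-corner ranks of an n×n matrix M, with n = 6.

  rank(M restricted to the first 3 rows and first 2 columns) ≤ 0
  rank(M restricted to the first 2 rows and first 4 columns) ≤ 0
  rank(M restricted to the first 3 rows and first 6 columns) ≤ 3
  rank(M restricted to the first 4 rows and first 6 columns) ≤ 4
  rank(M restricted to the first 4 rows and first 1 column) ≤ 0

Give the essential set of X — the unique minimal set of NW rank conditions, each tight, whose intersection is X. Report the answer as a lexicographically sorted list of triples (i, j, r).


Reconstructing r_w from the 5 given conditions:

  i=1: 0 | 0 | 0 | 0 | 1 | 1
  i=2: 0 | 0 | 0 | 0 | 1 | 2
  i=3: 0 | 0 | 1 | 1 | 2 | 3
  i=4: 0 | 1 | 2 | 2 | 3 | 4
  i=5: 1 | 2 | 3 | 3 | 4 | 5
  i=6: 1 | 2 | 3 | 4 | 5 | 6

hence w(1..6) = (5, 6, 3, 2, 1, 4).

|D(w)|=11, |Ess(w)|=3:

[(2, 4, 0), (3, 2, 0), (4, 1, 0)]


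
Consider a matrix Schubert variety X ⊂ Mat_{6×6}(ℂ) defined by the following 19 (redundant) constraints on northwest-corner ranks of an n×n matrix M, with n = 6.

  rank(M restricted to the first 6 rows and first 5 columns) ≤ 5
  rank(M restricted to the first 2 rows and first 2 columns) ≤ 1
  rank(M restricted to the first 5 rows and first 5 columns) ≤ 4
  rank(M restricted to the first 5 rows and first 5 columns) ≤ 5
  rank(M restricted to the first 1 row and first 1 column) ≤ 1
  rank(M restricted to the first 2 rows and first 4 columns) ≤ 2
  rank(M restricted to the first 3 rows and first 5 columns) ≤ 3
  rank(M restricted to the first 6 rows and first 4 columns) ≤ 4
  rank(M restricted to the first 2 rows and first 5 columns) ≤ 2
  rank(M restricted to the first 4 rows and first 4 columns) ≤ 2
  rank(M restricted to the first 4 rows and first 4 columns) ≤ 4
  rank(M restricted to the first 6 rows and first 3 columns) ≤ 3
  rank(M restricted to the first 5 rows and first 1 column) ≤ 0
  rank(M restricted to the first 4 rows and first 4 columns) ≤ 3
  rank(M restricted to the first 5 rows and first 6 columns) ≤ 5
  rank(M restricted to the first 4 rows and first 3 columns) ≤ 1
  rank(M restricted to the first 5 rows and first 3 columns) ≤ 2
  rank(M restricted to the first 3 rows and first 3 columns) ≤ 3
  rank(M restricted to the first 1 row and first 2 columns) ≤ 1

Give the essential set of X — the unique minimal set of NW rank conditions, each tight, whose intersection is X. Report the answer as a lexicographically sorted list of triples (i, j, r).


Reconstructing r_w from the 19 given conditions:

  row 1: 0 1 1 1 1 1
  row 2: 0 1 1 2 2 2
  row 3: 0 1 1 2 3 3
  row 4: 0 1 1 2 3 4
  row 5: 0 1 2 3 4 5
  row 6: 1 2 3 4 5 6

reading off 1-entries of Δ²R: w = (2, 4, 5, 6, 3, 1).

ℓ(w)=8; the 2 essential cells (i,j,r):

[(4, 3, 1), (5, 1, 0)]


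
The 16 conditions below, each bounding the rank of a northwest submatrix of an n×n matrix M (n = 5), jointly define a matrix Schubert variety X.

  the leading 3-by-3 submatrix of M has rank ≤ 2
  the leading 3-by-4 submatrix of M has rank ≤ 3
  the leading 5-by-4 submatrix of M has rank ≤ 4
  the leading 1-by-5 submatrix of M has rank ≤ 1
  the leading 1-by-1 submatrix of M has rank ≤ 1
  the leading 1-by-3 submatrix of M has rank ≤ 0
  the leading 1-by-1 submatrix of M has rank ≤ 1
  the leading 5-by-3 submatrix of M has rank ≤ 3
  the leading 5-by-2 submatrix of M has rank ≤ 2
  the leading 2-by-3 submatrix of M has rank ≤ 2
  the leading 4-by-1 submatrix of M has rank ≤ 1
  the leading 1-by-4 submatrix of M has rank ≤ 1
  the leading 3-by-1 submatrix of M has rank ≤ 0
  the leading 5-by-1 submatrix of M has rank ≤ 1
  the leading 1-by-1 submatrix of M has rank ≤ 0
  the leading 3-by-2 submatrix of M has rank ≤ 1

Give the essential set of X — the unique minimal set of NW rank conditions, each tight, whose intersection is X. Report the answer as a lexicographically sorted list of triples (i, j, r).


Rank table r_w(5×5) implied by the 16 constraints:

  row 1: 0  0  0  1  1
  row 2: 0  1  1  2  2
  row 3: 0  1  2  3  3
  row 4: 1  2  3  4  4
  row 5: 1  2  3  4  5

so w = (4, 2, 3, 1, 5).

2 SE-corners of the 5-cell Rothe diagram give Ess(w):

[(1, 3, 0), (3, 1, 0)]


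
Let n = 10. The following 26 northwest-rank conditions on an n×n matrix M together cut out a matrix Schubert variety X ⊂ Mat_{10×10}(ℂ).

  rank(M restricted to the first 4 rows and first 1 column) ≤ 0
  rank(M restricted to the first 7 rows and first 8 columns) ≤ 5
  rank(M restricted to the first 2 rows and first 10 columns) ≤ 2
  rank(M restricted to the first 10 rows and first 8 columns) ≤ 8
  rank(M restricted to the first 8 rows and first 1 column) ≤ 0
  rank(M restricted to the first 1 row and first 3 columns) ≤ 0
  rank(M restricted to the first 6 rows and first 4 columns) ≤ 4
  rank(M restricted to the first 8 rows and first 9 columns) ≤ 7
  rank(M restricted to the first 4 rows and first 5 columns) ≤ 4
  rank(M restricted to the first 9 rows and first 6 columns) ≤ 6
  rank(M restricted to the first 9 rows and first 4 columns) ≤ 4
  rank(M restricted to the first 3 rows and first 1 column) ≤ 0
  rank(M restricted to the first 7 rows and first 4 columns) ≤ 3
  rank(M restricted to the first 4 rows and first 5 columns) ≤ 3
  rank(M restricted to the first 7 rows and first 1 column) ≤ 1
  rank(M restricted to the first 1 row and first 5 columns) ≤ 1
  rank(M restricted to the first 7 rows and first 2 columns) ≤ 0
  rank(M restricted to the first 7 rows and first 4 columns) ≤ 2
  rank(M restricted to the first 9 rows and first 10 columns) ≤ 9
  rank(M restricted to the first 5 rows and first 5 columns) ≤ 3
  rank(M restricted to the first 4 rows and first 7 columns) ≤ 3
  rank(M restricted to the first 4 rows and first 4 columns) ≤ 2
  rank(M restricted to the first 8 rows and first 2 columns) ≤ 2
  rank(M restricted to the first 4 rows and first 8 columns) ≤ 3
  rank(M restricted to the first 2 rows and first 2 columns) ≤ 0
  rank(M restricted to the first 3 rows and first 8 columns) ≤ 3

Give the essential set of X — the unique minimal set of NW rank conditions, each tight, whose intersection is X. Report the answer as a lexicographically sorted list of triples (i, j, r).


Computing R[i][j] = min implied NW-rank bound (n=10, 26 conditions):

  row 1: 0 0 0 1 1 1 1 1 1 1
  row 2: 0 0 1 2 2 2 2 2 2 2
  row 3: 0 0 1 2 3 3 3 3 3 3
  row 4: 0 0 1 2 3 3 3 3 4 4
  row 5: 0 0 1 2 3 4 4 4 5 5
  row 6: 0 0 1 2 3 4 5 5 6 6
  row 7: 0 0 1 2 3 4 5 5 6 7
  row 8: 0 1 2 3 4 5 6 6 7 8
  row 9: 1 2 3 4 5 6 7 7 8 9
  row 10: 1 2 3 4 5 6 7 8 9 10

hence w(1..10) = (4, 3, 5, 9, 6, 7, 10, 2, 1, 8).

D(w) has 20 cells with 5 SE-corners; essential set:

[(1, 3, 0), (4, 8, 3), (7, 2, 0), (7, 8, 5), (8, 1, 0)]


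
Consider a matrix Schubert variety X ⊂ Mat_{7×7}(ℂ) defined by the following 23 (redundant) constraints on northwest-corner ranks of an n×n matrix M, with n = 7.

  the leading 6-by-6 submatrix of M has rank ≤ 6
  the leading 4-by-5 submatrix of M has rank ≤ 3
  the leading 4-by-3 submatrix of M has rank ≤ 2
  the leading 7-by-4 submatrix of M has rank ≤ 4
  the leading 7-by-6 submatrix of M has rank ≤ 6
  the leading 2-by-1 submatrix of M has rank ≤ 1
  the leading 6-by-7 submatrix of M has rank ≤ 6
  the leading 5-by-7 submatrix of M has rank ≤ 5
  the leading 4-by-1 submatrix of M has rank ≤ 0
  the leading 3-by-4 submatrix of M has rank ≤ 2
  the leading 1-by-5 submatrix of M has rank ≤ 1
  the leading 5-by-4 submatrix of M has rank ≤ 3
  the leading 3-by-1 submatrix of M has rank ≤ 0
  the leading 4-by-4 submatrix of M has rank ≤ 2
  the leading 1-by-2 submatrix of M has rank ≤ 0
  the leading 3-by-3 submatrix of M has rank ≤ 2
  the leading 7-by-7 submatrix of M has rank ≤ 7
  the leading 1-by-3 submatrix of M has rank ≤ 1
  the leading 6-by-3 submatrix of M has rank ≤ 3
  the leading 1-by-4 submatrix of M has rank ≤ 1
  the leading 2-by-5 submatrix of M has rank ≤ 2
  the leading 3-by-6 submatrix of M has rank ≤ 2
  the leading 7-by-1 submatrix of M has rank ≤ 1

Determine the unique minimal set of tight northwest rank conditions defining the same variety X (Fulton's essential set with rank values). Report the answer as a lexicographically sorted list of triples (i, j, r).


Propagating the 23 rank bounds to every northwest block:

  i=1: 0, 0, 1, 1, 1, 1, 1
  i=2: 0, 1, 2, 2, 2, 2, 2
  i=3: 0, 1, 2, 2, 2, 2, 3
  i=4: 0, 1, 2, 2, 3, 3, 4
  i=5: 1, 2, 3, 3, 4, 4, 5
  i=6: 1, 2, 3, 4, 5, 5, 6
  i=7: 1, 2, 3, 4, 5, 6, 7

so w = (3, 2, 7, 5, 1, 4, 6).

|D(w)|=9, |Ess(w)|=4:

[(1, 2, 0), (3, 6, 2), (4, 1, 0), (4, 4, 2)]


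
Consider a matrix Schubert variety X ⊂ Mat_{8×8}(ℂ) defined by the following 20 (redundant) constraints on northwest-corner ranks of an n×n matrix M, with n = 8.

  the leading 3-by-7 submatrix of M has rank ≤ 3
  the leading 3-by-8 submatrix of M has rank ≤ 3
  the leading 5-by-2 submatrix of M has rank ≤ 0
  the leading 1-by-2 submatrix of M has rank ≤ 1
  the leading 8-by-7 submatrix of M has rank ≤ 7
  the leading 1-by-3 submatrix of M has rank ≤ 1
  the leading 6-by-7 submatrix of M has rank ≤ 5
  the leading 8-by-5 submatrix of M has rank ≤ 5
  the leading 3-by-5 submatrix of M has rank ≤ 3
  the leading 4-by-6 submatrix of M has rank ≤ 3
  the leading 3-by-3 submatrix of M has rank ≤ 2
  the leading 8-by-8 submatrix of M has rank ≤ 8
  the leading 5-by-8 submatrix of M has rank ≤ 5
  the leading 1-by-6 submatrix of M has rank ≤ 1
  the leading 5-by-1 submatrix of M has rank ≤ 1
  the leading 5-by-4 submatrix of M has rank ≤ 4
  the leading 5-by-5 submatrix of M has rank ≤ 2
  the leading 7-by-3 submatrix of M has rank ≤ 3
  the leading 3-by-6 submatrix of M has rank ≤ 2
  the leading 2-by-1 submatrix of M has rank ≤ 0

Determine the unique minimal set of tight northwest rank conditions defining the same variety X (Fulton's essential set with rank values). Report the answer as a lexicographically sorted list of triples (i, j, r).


Propagating the 20 rank bounds to every northwest block:

  row 1: 0, 0, 1, 1, 1, 1, 1, 1
  row 2: 0, 0, 1, 2, 2, 2, 2, 2
  row 3: 0, 0, 1, 2, 2, 2, 3, 3
  row 4: 0, 0, 1, 2, 2, 3, 4, 4
  row 5: 0, 0, 1, 2, 2, 3, 4, 5
  row 6: 1, 1, 2, 3, 3, 4, 5, 6
  row 7: 1, 2, 3, 4, 4, 5, 6, 7
  row 8: 1, 2, 3, 4, 5, 6, 7, 8

so w = (3, 4, 7, 6, 8, 1, 2, 5).

D(w) has 14 cells with 3 SE-corners; essential set:

[(3, 6, 2), (5, 2, 0), (5, 5, 2)]


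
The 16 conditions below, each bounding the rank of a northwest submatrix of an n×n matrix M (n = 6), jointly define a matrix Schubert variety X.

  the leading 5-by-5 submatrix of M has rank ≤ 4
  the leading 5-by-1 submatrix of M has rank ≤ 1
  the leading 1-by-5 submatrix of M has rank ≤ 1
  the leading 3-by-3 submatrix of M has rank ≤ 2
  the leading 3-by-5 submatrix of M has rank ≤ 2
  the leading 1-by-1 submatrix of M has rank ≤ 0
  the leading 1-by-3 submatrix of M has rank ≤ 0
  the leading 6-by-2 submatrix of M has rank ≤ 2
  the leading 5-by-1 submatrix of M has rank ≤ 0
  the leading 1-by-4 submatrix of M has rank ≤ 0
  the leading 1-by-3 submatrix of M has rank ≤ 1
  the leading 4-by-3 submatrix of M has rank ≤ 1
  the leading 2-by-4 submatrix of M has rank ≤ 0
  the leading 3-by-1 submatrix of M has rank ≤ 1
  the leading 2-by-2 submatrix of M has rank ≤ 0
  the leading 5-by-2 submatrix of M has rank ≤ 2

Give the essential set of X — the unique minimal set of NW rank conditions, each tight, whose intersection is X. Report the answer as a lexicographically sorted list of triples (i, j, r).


Recovering R(i,j) via the rank-extension bound from the 16 conditions:

  row 1: 0, 0, 0, 0, 1, 1
  row 2: 0, 0, 0, 0, 1, 2
  row 3: 0, 1, 1, 1, 2, 3
  row 4: 0, 1, 1, 2, 3, 4
  row 5: 0, 1, 2, 3, 4, 5
  row 6: 1, 2, 3, 4, 5, 6

hence w(1..6) = (5, 6, 2, 4, 3, 1).

3 SE-corners of the 12-cell Rothe diagram give Ess(w):

[(2, 4, 0), (4, 3, 1), (5, 1, 0)]


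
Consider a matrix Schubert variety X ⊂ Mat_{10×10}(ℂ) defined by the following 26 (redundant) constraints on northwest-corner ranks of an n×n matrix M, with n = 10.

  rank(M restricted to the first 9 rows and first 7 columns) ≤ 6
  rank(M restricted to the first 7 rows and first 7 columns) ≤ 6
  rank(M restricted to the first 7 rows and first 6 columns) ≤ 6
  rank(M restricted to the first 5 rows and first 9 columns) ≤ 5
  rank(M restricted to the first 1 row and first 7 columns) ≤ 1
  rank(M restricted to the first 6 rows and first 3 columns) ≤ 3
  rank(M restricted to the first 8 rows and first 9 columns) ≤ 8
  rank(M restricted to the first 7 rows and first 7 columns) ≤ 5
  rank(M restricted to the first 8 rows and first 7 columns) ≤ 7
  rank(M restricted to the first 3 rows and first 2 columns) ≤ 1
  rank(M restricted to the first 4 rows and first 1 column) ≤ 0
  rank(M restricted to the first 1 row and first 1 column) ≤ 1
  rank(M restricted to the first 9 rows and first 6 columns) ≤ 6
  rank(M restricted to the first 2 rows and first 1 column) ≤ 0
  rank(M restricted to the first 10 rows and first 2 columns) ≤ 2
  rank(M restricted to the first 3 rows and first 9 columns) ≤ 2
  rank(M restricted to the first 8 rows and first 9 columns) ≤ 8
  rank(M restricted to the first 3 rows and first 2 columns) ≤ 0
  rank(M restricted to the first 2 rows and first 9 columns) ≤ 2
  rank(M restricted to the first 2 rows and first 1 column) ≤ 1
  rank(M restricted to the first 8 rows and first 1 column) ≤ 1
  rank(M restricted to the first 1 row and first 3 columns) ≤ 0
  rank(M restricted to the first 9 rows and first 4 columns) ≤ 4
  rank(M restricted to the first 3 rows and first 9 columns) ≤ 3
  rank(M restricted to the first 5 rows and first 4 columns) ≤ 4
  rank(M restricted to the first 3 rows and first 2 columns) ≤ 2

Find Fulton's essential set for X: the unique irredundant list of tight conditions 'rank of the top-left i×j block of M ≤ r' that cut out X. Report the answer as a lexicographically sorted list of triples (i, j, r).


Rank table r_w(10×10) implied by the 26 constraints:

  R[1]: 0  0  0  1  1  1  1  1  1  1
  R[2]: 0  0  1  2  2  2  2  2  2  2
  R[3]: 0  0  1  2  2  2  2  2  2  3
  R[4]: 0  1  2  3  3  3  3  3  3  4
  R[5]: 1  2  3  4  4  4  4  4  4  5
  R[6]: 1  2  3  4  5  5  5  5  5  6
  R[7]: 1  2  3  4  5  5  5  6  6  7
  R[8]: 1  2  3  4  5  6  6  7  7  8
  R[9]: 1  2  3  4  5  6  6  7  8  9
  R[10]: 1  2  3  4  5  6  7  8  9  10

giving w = (4, 3, 10, 2, 1, 5, 8, 6, 9, 7) via Δ²R.

ℓ(w)=16; the 6 essential cells (i,j,r):

[(1, 3, 0), (3, 2, 0), (3, 9, 2), (4, 1, 0), (7, 7, 5), (9, 7, 6)]


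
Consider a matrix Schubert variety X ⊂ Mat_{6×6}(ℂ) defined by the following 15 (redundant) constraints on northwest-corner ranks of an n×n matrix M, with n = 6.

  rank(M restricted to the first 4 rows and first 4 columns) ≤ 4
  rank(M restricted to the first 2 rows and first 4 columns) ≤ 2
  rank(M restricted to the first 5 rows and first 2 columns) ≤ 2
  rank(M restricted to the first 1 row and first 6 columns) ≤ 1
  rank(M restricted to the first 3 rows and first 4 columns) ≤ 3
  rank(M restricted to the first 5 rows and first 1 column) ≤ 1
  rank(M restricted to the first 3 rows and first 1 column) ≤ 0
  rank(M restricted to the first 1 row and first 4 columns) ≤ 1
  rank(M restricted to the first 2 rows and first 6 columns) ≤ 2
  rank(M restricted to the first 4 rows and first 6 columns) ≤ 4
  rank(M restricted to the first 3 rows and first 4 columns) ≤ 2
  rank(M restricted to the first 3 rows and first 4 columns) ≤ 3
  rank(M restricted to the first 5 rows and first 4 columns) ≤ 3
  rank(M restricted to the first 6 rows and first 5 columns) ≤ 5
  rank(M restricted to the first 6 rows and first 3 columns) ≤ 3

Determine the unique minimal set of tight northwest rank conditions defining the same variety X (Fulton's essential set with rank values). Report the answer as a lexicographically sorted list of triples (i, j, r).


Reconstructing r_w from the 15 given conditions:

  i=1: 0  1  1  1  1  1
  i=2: 0  1  2  2  2  2
  i=3: 0  1  2  2  3  3
  i=4: 1  2  3  3  4  4
  i=5: 1  2  3  3  4  5
  i=6: 1  2  3  4  5  6

second differences of R give the permutation w = (2, 3, 5, 1, 6, 4).

|D(w)|=5, |Ess(w)|=3:

[(3, 1, 0), (3, 4, 2), (5, 4, 3)]


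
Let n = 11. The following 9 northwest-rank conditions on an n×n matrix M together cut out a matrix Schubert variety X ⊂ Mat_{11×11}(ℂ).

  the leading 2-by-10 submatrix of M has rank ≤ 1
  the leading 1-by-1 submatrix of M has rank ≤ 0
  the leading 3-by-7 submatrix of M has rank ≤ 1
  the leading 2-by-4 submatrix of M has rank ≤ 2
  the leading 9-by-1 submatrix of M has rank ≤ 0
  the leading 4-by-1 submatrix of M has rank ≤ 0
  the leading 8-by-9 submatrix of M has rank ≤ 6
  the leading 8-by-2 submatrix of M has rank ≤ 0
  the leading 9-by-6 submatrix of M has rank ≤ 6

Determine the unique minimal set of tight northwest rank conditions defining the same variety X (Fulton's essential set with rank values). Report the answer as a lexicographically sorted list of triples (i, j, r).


Reconstructing r_w from the 9 given conditions:

  0 0 1 1 1 1 1 1 1 1 1
  0 0 1 1 1 1 1 1 1 1 2
  0 0 1 1 1 1 1 2 2 2 3
  0 0 1 2 2 2 2 3 3 3 4
  0 0 1 2 3 3 3 4 4 4 5
  0 0 1 2 3 4 4 5 5 5 6
  0 0 1 2 3 4 5 6 6 6 7
  0 0 1 2 3 4 5 6 6 7 8
  0 1 2 3 4 5 6 7 7 8 9
  1 2 3 4 5 6 7 8 8 9 10
  1 2 3 4 5 6 7 8 9 10 11

the unique w with this rank table is (3, 11, 8, 4, 5, 6, 7, 10, 2, 1, 9).

Rothe diagram D(w) (29 cells), 5 SE-corners (essential conditions):

[(2, 10, 1), (3, 7, 1), (8, 2, 0), (8, 9, 6), (9, 1, 0)]


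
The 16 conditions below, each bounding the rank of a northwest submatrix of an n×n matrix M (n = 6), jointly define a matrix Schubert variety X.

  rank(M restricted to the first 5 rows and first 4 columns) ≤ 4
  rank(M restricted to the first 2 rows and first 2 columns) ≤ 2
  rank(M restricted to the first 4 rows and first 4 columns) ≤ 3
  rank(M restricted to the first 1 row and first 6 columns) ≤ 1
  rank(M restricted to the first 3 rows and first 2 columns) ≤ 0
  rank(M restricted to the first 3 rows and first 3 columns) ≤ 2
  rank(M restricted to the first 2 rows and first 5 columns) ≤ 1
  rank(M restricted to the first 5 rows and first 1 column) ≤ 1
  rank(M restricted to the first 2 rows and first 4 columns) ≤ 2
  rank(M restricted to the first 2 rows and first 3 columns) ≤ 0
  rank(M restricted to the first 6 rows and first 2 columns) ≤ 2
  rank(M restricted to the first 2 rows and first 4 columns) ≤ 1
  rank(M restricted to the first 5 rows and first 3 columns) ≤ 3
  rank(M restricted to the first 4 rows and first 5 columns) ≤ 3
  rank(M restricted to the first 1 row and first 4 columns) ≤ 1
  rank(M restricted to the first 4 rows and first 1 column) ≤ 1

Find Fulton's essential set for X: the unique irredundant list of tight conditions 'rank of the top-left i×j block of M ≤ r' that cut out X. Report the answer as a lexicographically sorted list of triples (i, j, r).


The tightest implied rank at each (i,j), from the 16 conditions:

  i=1: 0  0  0  1  1  1
  i=2: 0  0  0  1  1  2
  i=3: 0  0  1  2  2  3
  i=4: 1  1  2  3  3  4
  i=5: 1  2  3  4  4  5
  i=6: 1  2  3  4  5  6

so w = (4, 6, 3, 1, 2, 5).

ℓ(w)=9; the 3 essential cells (i,j,r):

[(2, 3, 0), (2, 5, 1), (3, 2, 0)]


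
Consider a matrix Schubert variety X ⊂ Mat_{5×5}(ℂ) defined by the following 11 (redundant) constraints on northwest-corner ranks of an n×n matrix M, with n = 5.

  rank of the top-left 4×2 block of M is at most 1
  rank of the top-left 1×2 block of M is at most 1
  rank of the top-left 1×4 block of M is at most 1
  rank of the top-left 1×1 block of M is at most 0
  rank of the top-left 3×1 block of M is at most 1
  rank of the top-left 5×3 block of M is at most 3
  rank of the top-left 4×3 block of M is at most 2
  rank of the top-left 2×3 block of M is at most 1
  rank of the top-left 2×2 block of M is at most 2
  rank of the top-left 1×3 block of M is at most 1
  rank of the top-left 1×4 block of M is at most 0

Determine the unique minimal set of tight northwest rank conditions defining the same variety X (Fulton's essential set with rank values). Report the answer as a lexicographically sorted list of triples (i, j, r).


The tightest implied rank at each (i,j), from the 11 conditions:

  0 0 0 0 1
  1 1 1 1 2
  1 1 2 2 3
  1 1 2 3 4
  1 2 3 4 5

second differences of R give the permutation w = (5, 1, 3, 4, 2).

Fulton essential set (2 of the 6 Rothe cells):

[(1, 4, 0), (4, 2, 1)]


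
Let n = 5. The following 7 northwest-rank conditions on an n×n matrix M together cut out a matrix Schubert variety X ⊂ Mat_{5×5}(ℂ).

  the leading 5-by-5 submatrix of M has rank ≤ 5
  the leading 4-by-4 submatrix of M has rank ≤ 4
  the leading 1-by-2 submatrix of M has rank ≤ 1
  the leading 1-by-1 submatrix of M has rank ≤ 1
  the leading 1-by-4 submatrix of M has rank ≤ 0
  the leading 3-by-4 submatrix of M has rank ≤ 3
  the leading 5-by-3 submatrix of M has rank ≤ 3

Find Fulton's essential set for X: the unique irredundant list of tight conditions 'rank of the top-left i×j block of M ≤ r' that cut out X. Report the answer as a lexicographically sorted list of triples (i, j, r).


Computing R[i][j] = min implied NW-rank bound (n=5, 7 conditions):

  R[1]: 0 | 0 | 0 | 0 | 1
  R[2]: 1 | 1 | 1 | 1 | 2
  R[3]: 1 | 2 | 2 | 2 | 3
  R[4]: 1 | 2 | 3 | 3 | 4
  R[5]: 1 | 2 | 3 | 4 | 5

reading off 1-entries of Δ²R: w = (5, 1, 2, 3, 4).

1 SE-corner of the 4-cell Rothe diagram gives Ess(w):

[(1, 4, 0)]


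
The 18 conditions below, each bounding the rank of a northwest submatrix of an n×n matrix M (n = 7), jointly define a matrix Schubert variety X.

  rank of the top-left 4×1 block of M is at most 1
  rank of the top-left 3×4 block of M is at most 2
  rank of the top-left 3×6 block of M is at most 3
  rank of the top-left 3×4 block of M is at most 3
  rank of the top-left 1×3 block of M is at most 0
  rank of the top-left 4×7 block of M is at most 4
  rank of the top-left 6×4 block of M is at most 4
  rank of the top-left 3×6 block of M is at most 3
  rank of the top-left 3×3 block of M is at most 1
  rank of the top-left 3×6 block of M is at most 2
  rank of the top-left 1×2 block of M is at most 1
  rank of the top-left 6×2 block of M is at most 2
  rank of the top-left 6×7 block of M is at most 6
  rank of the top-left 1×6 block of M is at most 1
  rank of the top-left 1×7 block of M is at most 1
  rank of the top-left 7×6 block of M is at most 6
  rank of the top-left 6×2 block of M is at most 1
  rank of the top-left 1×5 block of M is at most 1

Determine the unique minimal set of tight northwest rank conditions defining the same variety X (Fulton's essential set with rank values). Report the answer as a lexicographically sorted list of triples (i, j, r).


The tightest implied rank at each (i,j), from the 18 conditions:

  i=1: 0, 0, 0, 1, 1, 1, 1
  i=2: 1, 1, 1, 2, 2, 2, 2
  i=3: 1, 1, 1, 2, 2, 2, 3
  i=4: 1, 1, 2, 3, 3, 3, 4
  i=5: 1, 1, 2, 3, 4, 4, 5
  i=6: 1, 1, 2, 3, 4, 5, 6
  i=7: 1, 2, 3, 4, 5, 6, 7

second differences of R give the permutation w = (4, 1, 7, 3, 5, 6, 2).

D(w) has 10 cells with 4 SE-corners; essential set:

[(1, 3, 0), (3, 3, 1), (3, 6, 2), (6, 2, 1)]


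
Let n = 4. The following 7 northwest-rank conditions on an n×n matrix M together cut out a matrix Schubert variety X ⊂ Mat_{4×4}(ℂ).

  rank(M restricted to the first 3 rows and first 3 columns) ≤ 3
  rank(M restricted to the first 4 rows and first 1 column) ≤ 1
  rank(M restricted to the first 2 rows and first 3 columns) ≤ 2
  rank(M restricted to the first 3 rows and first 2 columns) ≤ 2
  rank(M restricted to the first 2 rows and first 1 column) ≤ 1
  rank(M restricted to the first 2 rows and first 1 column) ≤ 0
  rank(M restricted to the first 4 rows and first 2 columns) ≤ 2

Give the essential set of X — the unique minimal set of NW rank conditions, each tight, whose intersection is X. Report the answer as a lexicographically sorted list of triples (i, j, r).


The tightest implied rank at each (i,j), from the 7 conditions:

  i=1: 0  1  1  1
  i=2: 0  1  2  2
  i=3: 1  2  3  3
  i=4: 1  2  3  4

reading off 1-entries of Δ²R: w = (2, 3, 1, 4).

ℓ(w)=2; the 1 essential cell (i,j,r):

[(2, 1, 0)]


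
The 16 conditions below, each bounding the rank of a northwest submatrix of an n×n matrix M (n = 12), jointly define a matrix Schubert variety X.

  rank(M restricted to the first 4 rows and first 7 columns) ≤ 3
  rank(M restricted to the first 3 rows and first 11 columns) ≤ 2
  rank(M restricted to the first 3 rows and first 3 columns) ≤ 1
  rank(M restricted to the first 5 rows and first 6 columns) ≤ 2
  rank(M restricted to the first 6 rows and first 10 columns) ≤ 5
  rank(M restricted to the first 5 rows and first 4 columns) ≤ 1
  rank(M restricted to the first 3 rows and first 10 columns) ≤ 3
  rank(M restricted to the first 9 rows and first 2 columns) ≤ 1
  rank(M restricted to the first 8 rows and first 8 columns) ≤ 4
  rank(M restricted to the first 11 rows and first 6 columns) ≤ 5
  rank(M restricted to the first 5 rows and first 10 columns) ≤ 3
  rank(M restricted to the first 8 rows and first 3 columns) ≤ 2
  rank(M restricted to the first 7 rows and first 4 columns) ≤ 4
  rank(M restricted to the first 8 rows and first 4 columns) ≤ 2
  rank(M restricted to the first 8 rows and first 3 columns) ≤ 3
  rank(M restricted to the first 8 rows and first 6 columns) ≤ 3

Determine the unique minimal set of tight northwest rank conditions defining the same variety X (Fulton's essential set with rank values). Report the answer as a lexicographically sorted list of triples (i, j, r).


Rank table r_w(12×12) implied by the 16 constraints:

  row 1: 1 1 1 1 1 1 1 1 1 1 1 1
  row 2: 1 1 1 1 2 2 2 2 2 2 2 2
  row 3: 1 1 1 1 2 2 2 2 2 2 2 3
  row 4: 1 1 1 1 2 2 3 3 3 3 3 4
  row 5: 1 1 1 1 2 2 3 3 3 3 4 5
  row 6: 1 1 2 2 3 3 4 4 4 4 5 6
  row 7: 1 1 2 2 3 3 4 4 5 5 6 7
  row 8: 1 1 2 2 3 3 4 4 5 6 7 8
  row 9: 1 1 2 3 4 4 5 5 6 7 8 9
  row 10: 1 2 3 4 5 5 6 6 7 8 9 10
  row 11: 1 2 3 4 5 5 6 7 8 9 10 11
  row 12: 1 2 3 4 5 6 7 8 9 10 11 12

giving w = (1, 5, 12, 7, 11, 3, 9, 10, 4, 2, 8, 6) via Δ²R.

Rothe diagram D(w) (34 cells), 9 SE-corners (essential conditions):

[(3, 11, 2), (5, 4, 1), (5, 6, 2), (5, 10, 3), (8, 4, 2), (8, 6, 3), (8, 8, 4), (9, 2, 1), (11, 6, 5)]


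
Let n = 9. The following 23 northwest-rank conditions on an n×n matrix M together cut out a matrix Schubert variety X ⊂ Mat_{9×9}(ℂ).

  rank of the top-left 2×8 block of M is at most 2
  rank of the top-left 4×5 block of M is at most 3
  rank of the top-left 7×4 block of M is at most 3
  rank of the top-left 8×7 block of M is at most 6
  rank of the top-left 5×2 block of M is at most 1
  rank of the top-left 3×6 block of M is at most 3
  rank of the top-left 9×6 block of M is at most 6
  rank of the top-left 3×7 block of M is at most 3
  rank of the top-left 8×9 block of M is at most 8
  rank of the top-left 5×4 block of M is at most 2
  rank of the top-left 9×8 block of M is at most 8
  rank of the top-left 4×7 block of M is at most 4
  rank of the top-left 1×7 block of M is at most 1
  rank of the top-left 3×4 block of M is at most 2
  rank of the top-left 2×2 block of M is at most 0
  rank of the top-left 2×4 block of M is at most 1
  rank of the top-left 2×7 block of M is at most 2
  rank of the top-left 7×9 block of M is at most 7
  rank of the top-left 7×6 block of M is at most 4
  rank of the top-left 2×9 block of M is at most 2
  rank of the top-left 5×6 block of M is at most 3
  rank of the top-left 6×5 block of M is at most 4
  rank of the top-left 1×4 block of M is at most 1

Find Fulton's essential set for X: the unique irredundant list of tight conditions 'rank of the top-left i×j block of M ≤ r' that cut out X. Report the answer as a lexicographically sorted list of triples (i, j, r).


Reconstructing r_w from the 23 given conditions:

  0 0 1 1 1 1 1 1 1
  0 0 1 1 2 2 2 2 2
  1 1 2 2 3 3 3 3 3
  1 1 2 2 3 3 4 4 4
  1 1 2 2 3 3 4 5 5
  1 2 3 3 4 4 5 6 6
  1 2 3 3 4 4 5 6 7
  1 2 3 4 5 5 6 7 8
  1 2 3 4 5 6 7 8 9

reading off 1-entries of Δ²R: w = (3, 5, 1, 7, 8, 2, 9, 4, 6).

7 SE-corners of the 13-cell Rothe diagram give Ess(w):

[(2, 2, 0), (2, 4, 1), (5, 2, 1), (5, 4, 2), (5, 6, 3), (7, 4, 3), (7, 6, 4)]


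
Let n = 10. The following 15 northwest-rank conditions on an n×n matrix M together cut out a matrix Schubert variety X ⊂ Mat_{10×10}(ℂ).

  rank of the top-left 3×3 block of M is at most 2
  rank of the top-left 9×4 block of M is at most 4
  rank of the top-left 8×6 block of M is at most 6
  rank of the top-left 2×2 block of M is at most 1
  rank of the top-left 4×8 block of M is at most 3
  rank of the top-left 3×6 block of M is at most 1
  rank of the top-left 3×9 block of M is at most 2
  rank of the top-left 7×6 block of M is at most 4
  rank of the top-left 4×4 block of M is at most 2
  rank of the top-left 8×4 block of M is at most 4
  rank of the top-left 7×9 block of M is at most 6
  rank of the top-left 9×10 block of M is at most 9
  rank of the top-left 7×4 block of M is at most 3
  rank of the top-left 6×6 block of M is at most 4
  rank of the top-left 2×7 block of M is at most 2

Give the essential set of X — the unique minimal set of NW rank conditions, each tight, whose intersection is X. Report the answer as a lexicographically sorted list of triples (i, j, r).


Rank table r_w(10×10) implied by the 15 constraints:

  row 1: 1 | 1 | 1 | 1 | 1 | 1 | 1 | 1 | 1 | 1
  row 2: 1 | 1 | 1 | 1 | 1 | 1 | 2 | 2 | 2 | 2
  row 3: 1 | 1 | 1 | 1 | 1 | 1 | 2 | 2 | 2 | 3
  row 4: 1 | 2 | 2 | 2 | 2 | 2 | 3 | 3 | 3 | 4
  row 5: 1 | 2 | 3 | 3 | 3 | 3 | 4 | 4 | 4 | 5
  row 6: 1 | 2 | 3 | 3 | 4 | 4 | 5 | 5 | 5 | 6
  row 7: 1 | 2 | 3 | 3 | 4 | 4 | 5 | 6 | 6 | 7
  row 8: 1 | 2 | 3 | 4 | 5 | 5 | 6 | 7 | 7 | 8
  row 9: 1 | 2 | 3 | 4 | 5 | 6 | 7 | 8 | 8 | 9
  row 10: 1 | 2 | 3 | 4 | 5 | 6 | 7 | 8 | 9 | 10

hence w(1..10) = (1, 7, 10, 2, 3, 5, 8, 4, 6, 9).

ℓ(w)=15; the 4 essential cells (i,j,r):

[(3, 6, 1), (3, 9, 2), (7, 4, 3), (7, 6, 4)]


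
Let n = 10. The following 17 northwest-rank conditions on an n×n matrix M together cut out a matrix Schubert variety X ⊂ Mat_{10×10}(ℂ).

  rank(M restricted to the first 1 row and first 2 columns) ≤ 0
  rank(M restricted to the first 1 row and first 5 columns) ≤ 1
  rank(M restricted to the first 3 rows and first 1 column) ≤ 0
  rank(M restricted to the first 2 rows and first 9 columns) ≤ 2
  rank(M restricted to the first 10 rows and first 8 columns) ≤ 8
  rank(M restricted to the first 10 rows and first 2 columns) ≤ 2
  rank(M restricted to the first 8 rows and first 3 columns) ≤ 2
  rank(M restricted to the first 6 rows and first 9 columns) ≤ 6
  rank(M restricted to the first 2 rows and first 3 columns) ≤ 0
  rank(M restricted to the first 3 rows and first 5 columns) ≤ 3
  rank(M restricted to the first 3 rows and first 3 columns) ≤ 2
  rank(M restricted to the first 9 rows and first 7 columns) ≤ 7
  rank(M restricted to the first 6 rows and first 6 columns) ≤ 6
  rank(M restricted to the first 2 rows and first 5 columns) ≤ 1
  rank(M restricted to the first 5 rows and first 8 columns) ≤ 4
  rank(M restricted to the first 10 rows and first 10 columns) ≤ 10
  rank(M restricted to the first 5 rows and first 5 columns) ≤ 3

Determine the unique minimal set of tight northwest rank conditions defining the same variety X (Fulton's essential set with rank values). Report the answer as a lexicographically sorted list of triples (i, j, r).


Rank table r_w(10×10) implied by the 17 constraints:

  i=1: 0 0 0 1 1 1 1 1 1 1
  i=2: 0 0 0 1 1 2 2 2 2 2
  i=3: 0 1 1 2 2 3 3 3 3 3
  i=4: 1 2 2 3 3 4 4 4 4 4
  i=5: 1 2 2 3 3 4 4 4 5 5
  i=6: 1 2 2 3 4 5 5 5 6 6
  i=7: 1 2 2 3 4 5 6 6 7 7
  i=8: 1 2 2 3 4 5 6 7 8 8
  i=9: 1 2 3 4 5 6 7 8 9 9
  i=10: 1 2 3 4 5 6 7 8 9 10

so w = (4, 6, 2, 1, 9, 5, 7, 8, 3, 10).

Rothe diagram D(w) (15 cells), 6 SE-corners (essential conditions):

[(2, 3, 0), (2, 5, 1), (3, 1, 0), (5, 5, 3), (5, 8, 4), (8, 3, 2)]


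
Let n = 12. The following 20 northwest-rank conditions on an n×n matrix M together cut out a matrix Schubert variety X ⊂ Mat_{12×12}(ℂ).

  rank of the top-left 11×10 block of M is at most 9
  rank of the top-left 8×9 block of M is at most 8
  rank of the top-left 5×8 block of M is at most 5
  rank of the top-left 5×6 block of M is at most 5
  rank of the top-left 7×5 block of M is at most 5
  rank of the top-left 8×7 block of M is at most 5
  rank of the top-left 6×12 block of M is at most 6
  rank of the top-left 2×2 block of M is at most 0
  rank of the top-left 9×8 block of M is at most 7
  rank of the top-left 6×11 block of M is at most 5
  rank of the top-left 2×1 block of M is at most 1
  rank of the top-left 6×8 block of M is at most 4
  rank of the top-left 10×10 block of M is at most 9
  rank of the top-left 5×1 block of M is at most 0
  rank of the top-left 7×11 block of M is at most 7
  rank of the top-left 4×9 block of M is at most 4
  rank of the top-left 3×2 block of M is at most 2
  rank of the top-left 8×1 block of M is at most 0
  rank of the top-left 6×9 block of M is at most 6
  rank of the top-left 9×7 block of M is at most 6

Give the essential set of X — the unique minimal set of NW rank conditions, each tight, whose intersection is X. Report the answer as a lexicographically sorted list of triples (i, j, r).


Recovering R(i,j) via the rank-extension bound from the 20 conditions:

  row 1: 0 | 0 | 1 | 1 | 1 | 1 | 1 | 1 | 1 | 1 | 1 | 1
  row 2: 0 | 0 | 1 | 2 | 2 | 2 | 2 | 2 | 2 | 2 | 2 | 2
  row 3: 0 | 1 | 2 | 3 | 3 | 3 | 3 | 3 | 3 | 3 | 3 | 3
  row 4: 0 | 1 | 2 | 3 | 4 | 4 | 4 | 4 | 4 | 4 | 4 | 4
  row 5: 0 | 1 | 2 | 3 | 4 | 4 | 4 | 4 | 5 | 5 | 5 | 5
  row 6: 0 | 1 | 2 | 3 | 4 | 4 | 4 | 4 | 5 | 5 | 5 | 6
  row 7: 0 | 1 | 2 | 3 | 4 | 5 | 5 | 5 | 6 | 6 | 6 | 7
  row 8: 0 | 1 | 2 | 3 | 4 | 5 | 5 | 6 | 7 | 7 | 7 | 8
  row 9: 1 | 2 | 3 | 4 | 5 | 6 | 6 | 7 | 8 | 8 | 8 | 9
  row 10: 1 | 2 | 3 | 4 | 5 | 6 | 7 | 8 | 9 | 9 | 9 | 10
  row 11: 1 | 2 | 3 | 4 | 5 | 6 | 7 | 8 | 9 | 9 | 10 | 11
  row 12: 1 | 2 | 3 | 4 | 5 | 6 | 7 | 8 | 9 | 10 | 11 | 12

hence w(1..12) = (3, 4, 2, 5, 9, 12, 6, 8, 1, 7, 11, 10).

ℓ(w)=20; the 6 essential cells (i,j,r):

[(2, 2, 0), (6, 8, 4), (6, 11, 5), (8, 1, 0), (8, 7, 5), (11, 10, 9)]
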